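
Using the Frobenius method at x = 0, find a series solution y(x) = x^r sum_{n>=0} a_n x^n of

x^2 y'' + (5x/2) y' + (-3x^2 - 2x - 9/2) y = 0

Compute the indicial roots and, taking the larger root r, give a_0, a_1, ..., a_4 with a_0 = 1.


Write in Frobenius form y'' + (p(x)/x) y' + (q(x)/x^2) y = 0:
  p(x) = 5/2,  q(x) = -3x^2 - 2x - 9/2.
Indicial equation: r(r-1) + (5/2) r + (-9/2) = 0 -> roots r_1 = 3/2, r_2 = -3.
Take r = r_1 = 3/2. Let y(x) = x^r sum_{n>=0} a_n x^n with a_0 = 1.
Substitute y = x^r sum a_n x^n and match x^{r+n}. The recurrence is
  D(n) a_n - 2 a_{n-1} - 3 a_{n-2} = 0,  where D(n) = (r+n)(r+n-1) + (5/2)(r+n) + (-9/2).
  a_n = [2 a_{n-1} + 3 a_{n-2}] / D(n).
Since the indicial polynomial factors as (r - r_1)(r - r_2), D(n) = (r_1 + n - r_1)(r_1 + n - r_2) = n(n + 9/2).
Evaluating step by step (a_0 = 1):
  n = 1: D(1) = 1(1 + 9/2) = 11/2; numerator = 2(1) = 2; a_1 = (2)/(11/2) = 4/11
  n = 2: D(2) = 2(2 + 9/2) = 13; numerator = 2(4/11) + 3(1) = 41/11; a_2 = (41/11)/(13) = 41/143
  n = 3: D(3) = 3(3 + 9/2) = 45/2; numerator = 2(41/143) + 3(4/11) = 238/143; a_3 = (238/143)/(45/2) = 476/6435
  n = 4: D(4) = 4(4 + 9/2) = 34; numerator = 2(476/6435) + 3(41/143) = 499/495; a_4 = (499/495)/(34) = 499/16830

r = 3/2; a_0 = 1; a_1 = 4/11; a_2 = 41/143; a_3 = 476/6435; a_4 = 499/16830


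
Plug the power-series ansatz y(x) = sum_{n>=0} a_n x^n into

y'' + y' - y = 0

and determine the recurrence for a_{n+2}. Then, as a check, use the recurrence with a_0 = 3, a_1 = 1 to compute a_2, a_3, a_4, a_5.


Substitute y = sum_n a_n x^n.
y''(x) has coefficient (n+2)(n+1) a_{n+2} at x^n;
y'(x) has coefficient (n+1) a_{n+1} at x^n;
-y(x) has coefficient -1 a_n at x^n.
Matching x^n: (n+2)(n+1) a_{n+2} + (n+1) a_{n+1} - 1 a_n = 0.
Thus a_{n+2} = [-(n+1) a_{n+1} + 1 a_n] / ((n+1)(n+2)).

Check with a_0 = 3, a_1 = 1 (apply the recurrence for n = 0, 1, 2, 3): a_0 = 3, a_1 = 1, a_2 = 1, a_3 = -1/6, a_4 = 1/8, a_5 = -1/30.

a_(n+2) = [-(n+1) a_(n+1) + 1 a_n] / ((n+1)(n+2)); check: a_0 = 3, a_1 = 1, a_2 = 1, a_3 = -1/6, a_4 = 1/8, a_5 = -1/30


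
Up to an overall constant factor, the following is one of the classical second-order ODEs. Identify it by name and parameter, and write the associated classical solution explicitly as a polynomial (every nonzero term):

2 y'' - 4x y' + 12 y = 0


All three coefficients share the factor 2; dividing through by 2 gives  y'' - 2x y' + 6 y = 0.
This matches the Hermite equation y'' - 2x y' + 2n y = 0 with 2n = 6, so n = 3; the polynomial solution is H_3(x).
With y = sum_k a_k x^k, matching x^k gives (k+2)(k+1) a_{k+2} = 2(k - n) a_k = 2(k - 3) a_k. The right side vanishes at k = 3, so the series with the parity of 3 terminates at degree 3.
Standard normalization: leading coefficient of H_n is 2^n, so a_3 = 2^3 = 8. Work downward with a_k = (k+1)(k+2) a_{k+2} / (2(k - n)):
  a_1 = (2)(3)(8) / (2(1 - 3)) = 48/(-4) = -12
Hence H_3(x) = 8 x^3 - 12 x.

H_3(x); series = 8 x^3 - 12 x


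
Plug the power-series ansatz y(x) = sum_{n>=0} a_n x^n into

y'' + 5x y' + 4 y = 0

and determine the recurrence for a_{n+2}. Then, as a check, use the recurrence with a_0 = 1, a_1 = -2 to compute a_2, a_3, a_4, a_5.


Substitute y = sum_n a_n x^n.
y''(x) has coefficient (n+2)(n+1) a_{n+2} at x^n;
5 x y'(x) has coefficient 5 n a_n at x^n (shift);
4 y(x) has coefficient 4 a_n at x^n.
Matching x^n: (n+2)(n+1) a_{n+2} + (5n + 4) a_n = 0.
Thus a_{n+2} = (-5n - 4) / ((n+1)(n+2)) * a_n.

Check with a_0 = 1, a_1 = -2 (apply the recurrence for n = 0, 1, 2, 3): a_0 = 1, a_1 = -2, a_2 = -2, a_3 = 3, a_4 = 7/3, a_5 = -57/20.

a_(n+2) = (-5n - 4) / ((n+1)(n+2)) * a_n; check: a_0 = 1, a_1 = -2, a_2 = -2, a_3 = 3, a_4 = 7/3, a_5 = -57/20


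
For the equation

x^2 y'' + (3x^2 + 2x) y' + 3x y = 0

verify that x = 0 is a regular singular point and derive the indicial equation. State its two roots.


Divide by x^2 to reach normal form y'' + P_1(x) y' + P_2(x) y = 0 with P_1(x) = 3 + 2/x and P_2(x) = 3/x.
x = 0 is a singular point because the y'-coefficient 3 + 2/x has a pole at x = 0 and the y-coefficient 3/x has a pole at x = 0.
It is a regular singular point because x P_1(x) = p(x) = 3x + 2 and x^2 P_2(x) = q(x) = 3x are polynomials, hence analytic at x = 0.
p(0) = 2,  q(0) = 0.
Indicial equation: r(r-1) + p(0) r + q(0) = 0, i.e. r^2 + (p(0) - 1) r + q(0) = 0, i.e. r^2 + 1 r = 0.
Discriminant: (1)^2 - 4(0) = 1, so r = (-1 ± 1)/2.
Solving: r_1 = 0, r_2 = -1.

indicial: r^2 + 1 r = 0; roots r_1 = 0, r_2 = -1


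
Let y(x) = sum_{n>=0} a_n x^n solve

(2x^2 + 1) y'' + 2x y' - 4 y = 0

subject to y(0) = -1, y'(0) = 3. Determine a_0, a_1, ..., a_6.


Ansatz: y(x) = sum_{n>=0} a_n x^n, so y'(x) = sum_{n>=1} n a_n x^(n-1) and y''(x) = sum_{n>=2} n(n-1) a_n x^(n-2).
Substitute into P(x) y'' + Q(x) y' + R(x) y = 0 with P(x) = 2x^2 + 1, Q(x) = 2x, R(x) = -4, and match powers of x.
Initial conditions: a_0 = -1, a_1 = 3.
Setting the coefficient of each power of x to zero and solving order by order (substituting the coefficients already found):
  x^0: 2 a_2 - 4 a_0 = 0  ->  2 a_2 = 4 a_0 = -4  ->  a_2 = -2
  x^1: 6 a_3 - 2 a_1 = 0  ->  6 a_3 = 2 a_1 = 6  ->  a_3 = 1
  x^2: 12 a_4 + 4 a_2 = 0  ->  12 a_4 = -4 a_2 = 8  ->  a_4 = 2/3
  x^3: 20 a_5 + 14 a_3 = 0  ->  20 a_5 = -14 a_3 = -14  ->  a_5 = -7/10
  x^4: 30 a_6 + 28 a_4 = 0  ->  30 a_6 = -28 a_4 = -56/3  ->  a_6 = -28/45
Truncated series: y(x) = -1 + 3 x - 2 x^2 + x^3 + (2/3) x^4 - (7/10) x^5 - (28/45) x^6 + O(x^7).

a_0 = -1; a_1 = 3; a_2 = -2; a_3 = 1; a_4 = 2/3; a_5 = -7/10; a_6 = -28/45


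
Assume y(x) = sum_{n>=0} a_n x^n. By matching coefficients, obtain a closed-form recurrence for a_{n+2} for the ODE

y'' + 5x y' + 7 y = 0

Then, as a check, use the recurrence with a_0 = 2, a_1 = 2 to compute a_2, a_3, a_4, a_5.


Substitute y = sum_n a_n x^n.
y''(x) has coefficient (n+2)(n+1) a_{n+2} at x^n;
5 x y'(x) has coefficient 5 n a_n at x^n (shift);
7 y(x) has coefficient 7 a_n at x^n.
Matching x^n: (n+2)(n+1) a_{n+2} + (5n + 7) a_n = 0.
Thus a_{n+2} = (-5n - 7) / ((n+1)(n+2)) * a_n.

Check with a_0 = 2, a_1 = 2 (apply the recurrence for n = 0, 1, 2, 3): a_0 = 2, a_1 = 2, a_2 = -7, a_3 = -4, a_4 = 119/12, a_5 = 22/5.

a_(n+2) = (-5n - 7) / ((n+1)(n+2)) * a_n; check: a_0 = 2, a_1 = 2, a_2 = -7, a_3 = -4, a_4 = 119/12, a_5 = 22/5


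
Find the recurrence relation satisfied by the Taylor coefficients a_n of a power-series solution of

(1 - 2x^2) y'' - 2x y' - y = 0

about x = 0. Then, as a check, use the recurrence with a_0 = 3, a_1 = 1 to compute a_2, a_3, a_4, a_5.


Substitute y = sum_n a_n x^n.
(1 - 2 x^2) y'' contributes (n+2)(n+1) a_{n+2} - 2 n(n-1) a_n at x^n.
-2 x y'(x) contributes -2 n a_n at x^n.
-y(x) contributes -1 a_n at x^n.
Matching x^n: (n+2)(n+1) a_{n+2} + (-2 n(n-1) - 2 n - 1) a_n = 0.
Thus a_{n+2} = (2 n(n-1) + 2 n + 1) / ((n+1)(n+2)) * a_n.

Check with a_0 = 3, a_1 = 1 (apply the recurrence for n = 0, 1, 2, 3): a_0 = 3, a_1 = 1, a_2 = 3/2, a_3 = 1/2, a_4 = 9/8, a_5 = 19/40.

a_(n+2) = (2 n(n-1) + 2 n + 1) / ((n+1)(n+2)) * a_n; check: a_0 = 3, a_1 = 1, a_2 = 3/2, a_3 = 1/2, a_4 = 9/8, a_5 = 19/40


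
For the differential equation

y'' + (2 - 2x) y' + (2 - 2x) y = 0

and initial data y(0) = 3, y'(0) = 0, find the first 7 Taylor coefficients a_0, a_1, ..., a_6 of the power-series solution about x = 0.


Ansatz: y(x) = sum_{n>=0} a_n x^n, so y'(x) = sum_{n>=1} n a_n x^(n-1) and y''(x) = sum_{n>=2} n(n-1) a_n x^(n-2).
Substitute into P(x) y'' + Q(x) y' + R(x) y = 0 with P(x) = 1, Q(x) = 2 - 2x, R(x) = 2 - 2x, and match powers of x.
Initial conditions: a_0 = 3, a_1 = 0.
Setting the coefficient of each power of x to zero and solving order by order (substituting the coefficients already found):
  x^0: 2 a_2 + 2 a_1 + 2 a_0 = 0  ->  2 a_2 = -2 a_1 - 2 a_0 = -6  ->  a_2 = -3
  x^1: 6 a_3 + 4 a_2 - 2 a_0 = 0  ->  6 a_3 = -4 a_2 + 2 a_0 = 18  ->  a_3 = 3
  x^2: 12 a_4 + 6 a_3 - 2 a_2 - 2 a_1 = 0  ->  12 a_4 = -6 a_3 + 2 a_2 + 2 a_1 = -24  ->  a_4 = -2
  x^3: 20 a_5 + 8 a_4 - 4 a_3 - 2 a_2 = 0  ->  20 a_5 = -8 a_4 + 4 a_3 + 2 a_2 = 22  ->  a_5 = 11/10
  x^4: 30 a_6 + 10 a_5 - 6 a_4 - 2 a_3 = 0  ->  30 a_6 = -10 a_5 + 6 a_4 + 2 a_3 = -17  ->  a_6 = -17/30
Truncated series: y(x) = 3 - 3 x^2 + 3 x^3 - 2 x^4 + (11/10) x^5 - (17/30) x^6 + O(x^7).

a_0 = 3; a_1 = 0; a_2 = -3; a_3 = 3; a_4 = -2; a_5 = 11/10; a_6 = -17/30


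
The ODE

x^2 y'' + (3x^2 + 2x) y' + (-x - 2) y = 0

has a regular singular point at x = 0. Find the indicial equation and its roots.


Divide by x^2 to reach normal form y'' + P_1(x) y' + P_2(x) y = 0 with P_1(x) = 3 + 2/x and P_2(x) = -1/x - 2/x^2.
x = 0 is a singular point because the y'-coefficient 3 + 2/x has a pole at x = 0 and the y-coefficient -1/x - 2/x^2 has a pole at x = 0.
It is a regular singular point because x P_1(x) = p(x) = 3x + 2 and x^2 P_2(x) = q(x) = -x - 2 are polynomials, hence analytic at x = 0.
p(0) = 2,  q(0) = -2.
Indicial equation: r(r-1) + p(0) r + q(0) = 0, i.e. r^2 + (p(0) - 1) r + q(0) = 0, i.e. r^2 + 1 r - 2 = 0.
Discriminant: (1)^2 - 4(-2) = 9, so r = (-1 ± 3)/2.
Solving: r_1 = 1, r_2 = -2.

indicial: r^2 + 1 r - 2 = 0; roots r_1 = 1, r_2 = -2


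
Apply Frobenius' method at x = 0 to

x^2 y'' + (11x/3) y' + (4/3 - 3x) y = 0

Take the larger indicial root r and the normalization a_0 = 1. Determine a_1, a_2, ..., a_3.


Write in Frobenius form y'' + (p(x)/x) y' + (q(x)/x^2) y = 0:
  p(x) = 11/3,  q(x) = 4/3 - 3x.
Indicial equation: r(r-1) + (11/3) r + (4/3) = 0 -> roots r_1 = -2/3, r_2 = -2.
Take r = r_1 = -2/3. Let y(x) = x^r sum_{n>=0} a_n x^n with a_0 = 1.
Substitute y = x^r sum a_n x^n and match x^{r+n}. The recurrence is
  D(n) a_n - 3 a_{n-1} = 0,  where D(n) = (r+n)(r+n-1) + (11/3)(r+n) + (4/3).
  a_n = 3 / D(n) * a_{n-1}.
Since the indicial polynomial factors as (r - r_1)(r - r_2), D(n) = (r_1 + n - r_1)(r_1 + n - r_2) = n(n + 4/3).
Evaluating step by step (a_0 = 1):
  n = 1: D(1) = 1(1 + 4/3) = 7/3; numerator = 3(1) = 3; a_1 = (3)/(7/3) = 9/7
  n = 2: D(2) = 2(2 + 4/3) = 20/3; numerator = 3(9/7) = 27/7; a_2 = (27/7)/(20/3) = 81/140
  n = 3: D(3) = 3(3 + 4/3) = 13; numerator = 3(81/140) = 243/140; a_3 = (243/140)/(13) = 243/1820

r = -2/3; a_0 = 1; a_1 = 9/7; a_2 = 81/140; a_3 = 243/1820


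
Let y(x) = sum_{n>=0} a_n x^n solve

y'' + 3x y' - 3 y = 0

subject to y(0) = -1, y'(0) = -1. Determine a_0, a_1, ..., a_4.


Ansatz: y(x) = sum_{n>=0} a_n x^n, so y'(x) = sum_{n>=1} n a_n x^(n-1) and y''(x) = sum_{n>=2} n(n-1) a_n x^(n-2).
Substitute into P(x) y'' + Q(x) y' + R(x) y = 0 with P(x) = 1, Q(x) = 3x, R(x) = -3, and match powers of x.
Initial conditions: a_0 = -1, a_1 = -1.
Setting the coefficient of each power of x to zero and solving order by order (substituting the coefficients already found):
  x^0: 2 a_2 - 3 a_0 = 0  ->  2 a_2 = 3 a_0 = -3  ->  a_2 = -3/2
  x^1: 6 a_3 = 0  ->  a_3 = 0
  x^2: 12 a_4 + 3 a_2 = 0  ->  12 a_4 = -3 a_2 = 9/2  ->  a_4 = 3/8
Truncated series: y(x) = -1 - x - (3/2) x^2 + (3/8) x^4 + O(x^5).

a_0 = -1; a_1 = -1; a_2 = -3/2; a_3 = 0; a_4 = 3/8


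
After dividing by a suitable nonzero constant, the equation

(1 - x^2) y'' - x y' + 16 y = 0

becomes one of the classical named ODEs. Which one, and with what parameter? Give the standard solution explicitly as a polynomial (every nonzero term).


The equation is already in a standard form:  (1 - x^2) y'' - x y' + 16 y = 0.
This matches the Chebyshev equation (1 - x^2) y'' - x y' + n^2 y = 0 (note the -x y' term, not -2x y') with n^2 = 16, so n = 4; the polynomial solution is T_4(x).
With y = sum_k a_k x^k, matching x^k gives (k+2)(k+1) a_{k+2} = (k^2 - n^2) a_k = (k - 4)(k + 4) a_k. The right side vanishes at k = 4, so the series with the parity of 4 terminates at degree 4.
Standard normalization: leading coefficient of T_n is 2^(n-1), so a_4 = 2^3 = 8. Work downward with a_k = (k+1)(k+2) a_{k+2} / ((k - 4)(k + 4)):
  a_2 = (3)(4)(8) / ((2 - 4)(2 + 4)) = 96/(-12) = -8
  a_0 = (1)(2)(-8) / ((0 - 4)(0 + 4)) = -16/(-16) = 1
Hence T_4(x) = 8 x^4 - 8 x^2 + 1.

T_4(x); series = 8 x^4 - 8 x^2 + 1


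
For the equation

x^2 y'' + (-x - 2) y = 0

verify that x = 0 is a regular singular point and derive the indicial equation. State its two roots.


Divide by x^2 to reach normal form y'' + P_1(x) y' + P_2(x) y = 0 with P_1(x) = 0 and P_2(x) = -1/x - 2/x^2.
x = 0 is a singular point because the y-coefficient -1/x - 2/x^2 has a pole at x = 0.
It is a regular singular point because x P_1(x) = p(x) = 0 and x^2 P_2(x) = q(x) = -x - 2 are polynomials, hence analytic at x = 0.
p(0) = 0,  q(0) = -2.
Indicial equation: r(r-1) + p(0) r + q(0) = 0, i.e. r^2 + (p(0) - 1) r + q(0) = 0, i.e. r^2 - 1 r - 2 = 0.
Discriminant: (-1)^2 - 4(-2) = 9, so r = (1 ± 3)/2.
Solving: r_1 = 2, r_2 = -1.

indicial: r^2 - 1 r - 2 = 0; roots r_1 = 2, r_2 = -1


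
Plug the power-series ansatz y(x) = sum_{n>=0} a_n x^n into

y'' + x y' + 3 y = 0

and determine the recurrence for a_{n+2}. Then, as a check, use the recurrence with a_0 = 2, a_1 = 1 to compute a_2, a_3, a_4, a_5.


Substitute y = sum_n a_n x^n.
y''(x) has coefficient (n+2)(n+1) a_{n+2} at x^n;
x y'(x) has coefficient n a_n at x^n (shift);
3 y(x) has coefficient 3 a_n at x^n.
Matching x^n: (n+2)(n+1) a_{n+2} + (n + 3) a_n = 0.
Thus a_{n+2} = (-n - 3) / ((n+1)(n+2)) * a_n.

Check with a_0 = 2, a_1 = 1 (apply the recurrence for n = 0, 1, 2, 3): a_0 = 2, a_1 = 1, a_2 = -3, a_3 = -2/3, a_4 = 5/4, a_5 = 1/5.

a_(n+2) = (-n - 3) / ((n+1)(n+2)) * a_n; check: a_0 = 2, a_1 = 1, a_2 = -3, a_3 = -2/3, a_4 = 5/4, a_5 = 1/5


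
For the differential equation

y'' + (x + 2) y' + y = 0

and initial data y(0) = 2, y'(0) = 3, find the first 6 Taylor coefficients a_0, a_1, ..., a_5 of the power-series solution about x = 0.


Ansatz: y(x) = sum_{n>=0} a_n x^n, so y'(x) = sum_{n>=1} n a_n x^(n-1) and y''(x) = sum_{n>=2} n(n-1) a_n x^(n-2).
Substitute into P(x) y'' + Q(x) y' + R(x) y = 0 with P(x) = 1, Q(x) = x + 2, R(x) = 1, and match powers of x.
Initial conditions: a_0 = 2, a_1 = 3.
Setting the coefficient of each power of x to zero and solving order by order (substituting the coefficients already found):
  x^0: 2 a_2 + 2 a_1 + a_0 = 0  ->  2 a_2 = -2 a_1 - a_0 = -8  ->  a_2 = -4
  x^1: 6 a_3 + 4 a_2 + 2 a_1 = 0  ->  6 a_3 = -4 a_2 - 2 a_1 = 10  ->  a_3 = 5/3
  x^2: 12 a_4 + 6 a_3 + 3 a_2 = 0  ->  12 a_4 = -6 a_3 - 3 a_2 = 2  ->  a_4 = 1/6
  x^3: 20 a_5 + 8 a_4 + 4 a_3 = 0  ->  20 a_5 = -8 a_4 - 4 a_3 = -8  ->  a_5 = -2/5
Truncated series: y(x) = 2 + 3 x - 4 x^2 + (5/3) x^3 + (1/6) x^4 - (2/5) x^5 + O(x^6).

a_0 = 2; a_1 = 3; a_2 = -4; a_3 = 5/3; a_4 = 1/6; a_5 = -2/5


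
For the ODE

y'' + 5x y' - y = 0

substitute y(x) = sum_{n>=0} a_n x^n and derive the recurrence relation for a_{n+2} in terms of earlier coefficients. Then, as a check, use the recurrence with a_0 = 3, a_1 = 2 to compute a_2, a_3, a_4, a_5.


Substitute y = sum_n a_n x^n.
y''(x) has coefficient (n+2)(n+1) a_{n+2} at x^n;
5 x y'(x) has coefficient 5 n a_n at x^n (shift);
-y(x) has coefficient -1 a_n at x^n.
Matching x^n: (n+2)(n+1) a_{n+2} + (5n - 1) a_n = 0.
Thus a_{n+2} = (-5n + 1) / ((n+1)(n+2)) * a_n.

Check with a_0 = 3, a_1 = 2 (apply the recurrence for n = 0, 1, 2, 3): a_0 = 3, a_1 = 2, a_2 = 3/2, a_3 = -4/3, a_4 = -9/8, a_5 = 14/15.

a_(n+2) = (-5n + 1) / ((n+1)(n+2)) * a_n; check: a_0 = 3, a_1 = 2, a_2 = 3/2, a_3 = -4/3, a_4 = -9/8, a_5 = 14/15


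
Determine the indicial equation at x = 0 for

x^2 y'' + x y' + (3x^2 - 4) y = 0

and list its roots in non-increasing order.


Divide by x^2 to reach normal form y'' + P_1(x) y' + P_2(x) y = 0 with P_1(x) = 1/x and P_2(x) = 3 - 4/x^2.
x = 0 is a singular point because the y'-coefficient 1/x has a pole at x = 0 and the y-coefficient 3 - 4/x^2 has a pole at x = 0.
It is a regular singular point because x P_1(x) = p(x) = 1 and x^2 P_2(x) = q(x) = 3x^2 - 4 are polynomials, hence analytic at x = 0.
p(0) = 1,  q(0) = -4.
Indicial equation: r(r-1) + p(0) r + q(0) = 0, i.e. r^2 + (p(0) - 1) r + q(0) = 0, i.e. r^2 - 4 = 0.
Discriminant: (0)^2 - 4(-4) = 16, so r = (0 ± 4)/2.
Solving: r_1 = 2, r_2 = -2.

indicial: r^2 - 4 = 0; roots r_1 = 2, r_2 = -2


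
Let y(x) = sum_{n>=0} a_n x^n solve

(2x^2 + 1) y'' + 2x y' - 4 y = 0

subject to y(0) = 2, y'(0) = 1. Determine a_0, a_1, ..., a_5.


Ansatz: y(x) = sum_{n>=0} a_n x^n, so y'(x) = sum_{n>=1} n a_n x^(n-1) and y''(x) = sum_{n>=2} n(n-1) a_n x^(n-2).
Substitute into P(x) y'' + Q(x) y' + R(x) y = 0 with P(x) = 2x^2 + 1, Q(x) = 2x, R(x) = -4, and match powers of x.
Initial conditions: a_0 = 2, a_1 = 1.
Setting the coefficient of each power of x to zero and solving order by order (substituting the coefficients already found):
  x^0: 2 a_2 - 4 a_0 = 0  ->  2 a_2 = 4 a_0 = 8  ->  a_2 = 4
  x^1: 6 a_3 - 2 a_1 = 0  ->  6 a_3 = 2 a_1 = 2  ->  a_3 = 1/3
  x^2: 12 a_4 + 4 a_2 = 0  ->  12 a_4 = -4 a_2 = -16  ->  a_4 = -4/3
  x^3: 20 a_5 + 14 a_3 = 0  ->  20 a_5 = -14 a_3 = -14/3  ->  a_5 = -7/30
Truncated series: y(x) = 2 + x + 4 x^2 + (1/3) x^3 - (4/3) x^4 - (7/30) x^5 + O(x^6).

a_0 = 2; a_1 = 1; a_2 = 4; a_3 = 1/3; a_4 = -4/3; a_5 = -7/30


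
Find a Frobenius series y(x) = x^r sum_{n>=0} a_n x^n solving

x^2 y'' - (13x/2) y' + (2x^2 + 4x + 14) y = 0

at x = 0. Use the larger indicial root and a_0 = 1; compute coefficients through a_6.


Write in Frobenius form y'' + (p(x)/x) y' + (q(x)/x^2) y = 0:
  p(x) = -13/2,  q(x) = 2x^2 + 4x + 14.
Indicial equation: r(r-1) + (-13/2) r + (14) = 0 -> roots r_1 = 4, r_2 = 7/2.
Take r = r_1 = 4. Let y(x) = x^r sum_{n>=0} a_n x^n with a_0 = 1.
Substitute y = x^r sum a_n x^n and match x^{r+n}. The recurrence is
  D(n) a_n + 4 a_{n-1} + 2 a_{n-2} = 0,  where D(n) = (r+n)(r+n-1) + (-13/2)(r+n) + (14).
  a_n = [-4 a_{n-1} - 2 a_{n-2}] / D(n).
Since the indicial polynomial factors as (r - r_1)(r - r_2), D(n) = (r_1 + n - r_1)(r_1 + n - r_2) = n(n + 1/2).
Evaluating step by step (a_0 = 1):
  n = 1: D(1) = 1(1 + 1/2) = 3/2; numerator = -4(1) = -4; a_1 = (-4)/(3/2) = -8/3
  n = 2: D(2) = 2(2 + 1/2) = 5; numerator = -4(-8/3) - 2(1) = 26/3; a_2 = (26/3)/(5) = 26/15
  n = 3: D(3) = 3(3 + 1/2) = 21/2; numerator = -4(26/15) - 2(-8/3) = -8/5; a_3 = (-8/5)/(21/2) = -16/105
  n = 4: D(4) = 4(4 + 1/2) = 18; numerator = -4(-16/105) - 2(26/15) = -20/7; a_4 = (-20/7)/(18) = -10/63
  n = 5: D(5) = 5(5 + 1/2) = 55/2; numerator = -4(-10/63) - 2(-16/105) = 296/315; a_5 = (296/315)/(55/2) = 592/17325
  n = 6: D(6) = 6(6 + 1/2) = 39; numerator = -4(592/17325) - 2(-10/63) = 348/1925; a_6 = (348/1925)/(39) = 116/25025

r = 4; a_0 = 1; a_1 = -8/3; a_2 = 26/15; a_3 = -16/105; a_4 = -10/63; a_5 = 592/17325; a_6 = 116/25025


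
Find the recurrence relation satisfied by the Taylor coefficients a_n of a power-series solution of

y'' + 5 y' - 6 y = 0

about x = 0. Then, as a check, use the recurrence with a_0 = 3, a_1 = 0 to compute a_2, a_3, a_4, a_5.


Substitute y = sum_n a_n x^n.
y''(x) has coefficient (n+2)(n+1) a_{n+2} at x^n;
5 y'(x) has coefficient 5 (n+1) a_{n+1} at x^n;
-6 y(x) has coefficient -6 a_n at x^n.
Matching x^n: (n+2)(n+1) a_{n+2} + 5 (n+1) a_{n+1} - 6 a_n = 0.
Thus a_{n+2} = [-5 (n+1) a_{n+1} + 6 a_n] / ((n+1)(n+2)).

Check with a_0 = 3, a_1 = 0 (apply the recurrence for n = 0, 1, 2, 3): a_0 = 3, a_1 = 0, a_2 = 9, a_3 = -15, a_4 = 93/4, a_5 = -111/4.

a_(n+2) = [-5 (n+1) a_(n+1) + 6 a_n] / ((n+1)(n+2)); check: a_0 = 3, a_1 = 0, a_2 = 9, a_3 = -15, a_4 = 93/4, a_5 = -111/4


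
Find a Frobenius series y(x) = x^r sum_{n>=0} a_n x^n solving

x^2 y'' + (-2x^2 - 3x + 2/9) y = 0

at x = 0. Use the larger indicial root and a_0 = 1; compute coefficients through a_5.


Write in Frobenius form y'' + (p(x)/x) y' + (q(x)/x^2) y = 0:
  p(x) = 0,  q(x) = -2x^2 - 3x + 2/9.
Indicial equation: r(r-1) + (0) r + (2/9) = 0 -> roots r_1 = 2/3, r_2 = 1/3.
Take r = r_1 = 2/3. Let y(x) = x^r sum_{n>=0} a_n x^n with a_0 = 1.
Substitute y = x^r sum a_n x^n and match x^{r+n}. The recurrence is
  D(n) a_n - 3 a_{n-1} - 2 a_{n-2} = 0,  where D(n) = (r+n)(r+n-1) + (0)(r+n) + (2/9).
  a_n = [3 a_{n-1} + 2 a_{n-2}] / D(n).
Since the indicial polynomial factors as (r - r_1)(r - r_2), D(n) = (r_1 + n - r_1)(r_1 + n - r_2) = n(n + 1/3).
Evaluating step by step (a_0 = 1):
  n = 1: D(1) = 1(1 + 1/3) = 4/3; numerator = 3(1) = 3; a_1 = (3)/(4/3) = 9/4
  n = 2: D(2) = 2(2 + 1/3) = 14/3; numerator = 3(9/4) + 2(1) = 35/4; a_2 = (35/4)/(14/3) = 15/8
  n = 3: D(3) = 3(3 + 1/3) = 10; numerator = 3(15/8) + 2(9/4) = 81/8; a_3 = (81/8)/(10) = 81/80
  n = 4: D(4) = 4(4 + 1/3) = 52/3; numerator = 3(81/80) + 2(15/8) = 543/80; a_4 = (543/80)/(52/3) = 1629/4160
  n = 5: D(5) = 5(5 + 1/3) = 80/3; numerator = 3(1629/4160) + 2(81/80) = 13311/4160; a_5 = (13311/4160)/(80/3) = 39933/332800

r = 2/3; a_0 = 1; a_1 = 9/4; a_2 = 15/8; a_3 = 81/80; a_4 = 1629/4160; a_5 = 39933/332800


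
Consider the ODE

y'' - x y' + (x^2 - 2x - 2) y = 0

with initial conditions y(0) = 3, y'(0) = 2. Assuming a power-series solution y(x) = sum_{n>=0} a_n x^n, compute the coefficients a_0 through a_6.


Ansatz: y(x) = sum_{n>=0} a_n x^n, so y'(x) = sum_{n>=1} n a_n x^(n-1) and y''(x) = sum_{n>=2} n(n-1) a_n x^(n-2).
Substitute into P(x) y'' + Q(x) y' + R(x) y = 0 with P(x) = 1, Q(x) = -x, R(x) = x^2 - 2x - 2, and match powers of x.
Initial conditions: a_0 = 3, a_1 = 2.
Setting the coefficient of each power of x to zero and solving order by order (substituting the coefficients already found):
  x^0: 2 a_2 - 2 a_0 = 0  ->  2 a_2 = 2 a_0 = 6  ->  a_2 = 3
  x^1: 6 a_3 - 3 a_1 - 2 a_0 = 0  ->  6 a_3 = 3 a_1 + 2 a_0 = 12  ->  a_3 = 2
  x^2: 12 a_4 - 4 a_2 - 2 a_1 + a_0 = 0  ->  12 a_4 = 4 a_2 + 2 a_1 - a_0 = 13  ->  a_4 = 13/12
  x^3: 20 a_5 - 5 a_3 - 2 a_2 + a_1 = 0  ->  20 a_5 = 5 a_3 + 2 a_2 - a_1 = 14  ->  a_5 = 7/10
  x^4: 30 a_6 - 6 a_4 - 2 a_3 + a_2 = 0  ->  30 a_6 = 6 a_4 + 2 a_3 - a_2 = 15/2  ->  a_6 = 1/4
Truncated series: y(x) = 3 + 2 x + 3 x^2 + 2 x^3 + (13/12) x^4 + (7/10) x^5 + (1/4) x^6 + O(x^7).

a_0 = 3; a_1 = 2; a_2 = 3; a_3 = 2; a_4 = 13/12; a_5 = 7/10; a_6 = 1/4


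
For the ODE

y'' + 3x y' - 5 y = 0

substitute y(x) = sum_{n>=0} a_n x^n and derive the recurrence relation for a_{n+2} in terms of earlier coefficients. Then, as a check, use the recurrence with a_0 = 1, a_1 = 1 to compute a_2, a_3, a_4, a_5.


Substitute y = sum_n a_n x^n.
y''(x) has coefficient (n+2)(n+1) a_{n+2} at x^n;
3 x y'(x) has coefficient 3 n a_n at x^n (shift);
-5 y(x) has coefficient -5 a_n at x^n.
Matching x^n: (n+2)(n+1) a_{n+2} + (3n - 5) a_n = 0.
Thus a_{n+2} = (-3n + 5) / ((n+1)(n+2)) * a_n.

Check with a_0 = 1, a_1 = 1 (apply the recurrence for n = 0, 1, 2, 3): a_0 = 1, a_1 = 1, a_2 = 5/2, a_3 = 1/3, a_4 = -5/24, a_5 = -1/15.

a_(n+2) = (-3n + 5) / ((n+1)(n+2)) * a_n; check: a_0 = 1, a_1 = 1, a_2 = 5/2, a_3 = 1/3, a_4 = -5/24, a_5 = -1/15


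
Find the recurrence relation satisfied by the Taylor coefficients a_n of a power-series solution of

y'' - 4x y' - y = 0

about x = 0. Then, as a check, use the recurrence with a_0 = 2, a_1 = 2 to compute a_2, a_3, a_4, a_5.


Substitute y = sum_n a_n x^n.
y''(x) has coefficient (n+2)(n+1) a_{n+2} at x^n;
-4 x y'(x) has coefficient -4 n a_n at x^n (shift);
-y(x) has coefficient -1 a_n at x^n.
Matching x^n: (n+2)(n+1) a_{n+2} + (-4n - 1) a_n = 0.
Thus a_{n+2} = (4n + 1) / ((n+1)(n+2)) * a_n.

Check with a_0 = 2, a_1 = 2 (apply the recurrence for n = 0, 1, 2, 3): a_0 = 2, a_1 = 2, a_2 = 1, a_3 = 5/3, a_4 = 3/4, a_5 = 13/12.

a_(n+2) = (4n + 1) / ((n+1)(n+2)) * a_n; check: a_0 = 2, a_1 = 2, a_2 = 1, a_3 = 5/3, a_4 = 3/4, a_5 = 13/12


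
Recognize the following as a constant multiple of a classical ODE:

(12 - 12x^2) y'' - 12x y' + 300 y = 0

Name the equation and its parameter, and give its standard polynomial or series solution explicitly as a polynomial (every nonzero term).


All three coefficients share the factor 12; dividing through by 12 gives  (1 - x^2) y'' - x y' + 25 y = 0.
This matches the Chebyshev equation (1 - x^2) y'' - x y' + n^2 y = 0 (note the -x y' term, not -2x y') with n^2 = 25, so n = 5; the polynomial solution is T_5(x).
With y = sum_k a_k x^k, matching x^k gives (k+2)(k+1) a_{k+2} = (k^2 - n^2) a_k = (k - 5)(k + 5) a_k. The right side vanishes at k = 5, so the series with the parity of 5 terminates at degree 5.
Standard normalization: leading coefficient of T_n is 2^(n-1), so a_5 = 2^4 = 16. Work downward with a_k = (k+1)(k+2) a_{k+2} / ((k - 5)(k + 5)):
  a_3 = (4)(5)(16) / ((3 - 5)(3 + 5)) = 320/(-16) = -20
  a_1 = (2)(3)(-20) / ((1 - 5)(1 + 5)) = -120/(-24) = 5
Hence T_5(x) = 16 x^5 - 20 x^3 + 5 x.

T_5(x); series = 16 x^5 - 20 x^3 + 5 x


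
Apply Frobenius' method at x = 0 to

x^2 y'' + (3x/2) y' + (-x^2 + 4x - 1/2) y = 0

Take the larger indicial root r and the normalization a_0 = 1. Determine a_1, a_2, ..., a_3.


Write in Frobenius form y'' + (p(x)/x) y' + (q(x)/x^2) y = 0:
  p(x) = 3/2,  q(x) = -x^2 + 4x - 1/2.
Indicial equation: r(r-1) + (3/2) r + (-1/2) = 0 -> roots r_1 = 1/2, r_2 = -1.
Take r = r_1 = 1/2. Let y(x) = x^r sum_{n>=0} a_n x^n with a_0 = 1.
Substitute y = x^r sum a_n x^n and match x^{r+n}. The recurrence is
  D(n) a_n + 4 a_{n-1} - 1 a_{n-2} = 0,  where D(n) = (r+n)(r+n-1) + (3/2)(r+n) + (-1/2).
  a_n = [-4 a_{n-1} + 1 a_{n-2}] / D(n).
Since the indicial polynomial factors as (r - r_1)(r - r_2), D(n) = (r_1 + n - r_1)(r_1 + n - r_2) = n(n + 3/2).
Evaluating step by step (a_0 = 1):
  n = 1: D(1) = 1(1 + 3/2) = 5/2; numerator = -4(1) = -4; a_1 = (-4)/(5/2) = -8/5
  n = 2: D(2) = 2(2 + 3/2) = 7; numerator = -4(-8/5) + 1(1) = 37/5; a_2 = (37/5)/(7) = 37/35
  n = 3: D(3) = 3(3 + 3/2) = 27/2; numerator = -4(37/35) + 1(-8/5) = -204/35; a_3 = (-204/35)/(27/2) = -136/315

r = 1/2; a_0 = 1; a_1 = -8/5; a_2 = 37/35; a_3 = -136/315


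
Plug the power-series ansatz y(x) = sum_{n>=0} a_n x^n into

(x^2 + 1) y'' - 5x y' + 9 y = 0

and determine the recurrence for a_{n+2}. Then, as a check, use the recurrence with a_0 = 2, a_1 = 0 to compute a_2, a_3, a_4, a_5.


Substitute y = sum_n a_n x^n.
(1 + 1 x^2) y'' contributes (n+2)(n+1) a_{n+2} + n(n-1) a_n at x^n.
-5 x y'(x) contributes -5 n a_n at x^n.
9 y(x) contributes 9 a_n at x^n.
Matching x^n: (n+2)(n+1) a_{n+2} + (n(n-1) - 5 n + 9) a_n = 0.
Thus a_{n+2} = (-n(n-1) + 5 n - 9) / ((n+1)(n+2)) * a_n.

Check with a_0 = 2, a_1 = 0 (apply the recurrence for n = 0, 1, 2, 3): a_0 = 2, a_1 = 0, a_2 = -9, a_3 = 0, a_4 = 3/4, a_5 = 0.

a_(n+2) = (-n(n-1) + 5 n - 9) / ((n+1)(n+2)) * a_n; check: a_0 = 2, a_1 = 0, a_2 = -9, a_3 = 0, a_4 = 3/4, a_5 = 0


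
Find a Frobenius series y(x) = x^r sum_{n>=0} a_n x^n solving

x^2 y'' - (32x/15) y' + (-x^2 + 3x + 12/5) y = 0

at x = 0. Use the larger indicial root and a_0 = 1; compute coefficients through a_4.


Write in Frobenius form y'' + (p(x)/x) y' + (q(x)/x^2) y = 0:
  p(x) = -32/15,  q(x) = -x^2 + 3x + 12/5.
Indicial equation: r(r-1) + (-32/15) r + (12/5) = 0 -> roots r_1 = 9/5, r_2 = 4/3.
Take r = r_1 = 9/5. Let y(x) = x^r sum_{n>=0} a_n x^n with a_0 = 1.
Substitute y = x^r sum a_n x^n and match x^{r+n}. The recurrence is
  D(n) a_n + 3 a_{n-1} - 1 a_{n-2} = 0,  where D(n) = (r+n)(r+n-1) + (-32/15)(r+n) + (12/5).
  a_n = [-3 a_{n-1} + 1 a_{n-2}] / D(n).
Since the indicial polynomial factors as (r - r_1)(r - r_2), D(n) = (r_1 + n - r_1)(r_1 + n - r_2) = n(n + 7/15).
Evaluating step by step (a_0 = 1):
  n = 1: D(1) = 1(1 + 7/15) = 22/15; numerator = -3(1) = -3; a_1 = (-3)/(22/15) = -45/22
  n = 2: D(2) = 2(2 + 7/15) = 74/15; numerator = -3(-45/22) + 1(1) = 157/22; a_2 = (157/22)/(74/15) = 2355/1628
  n = 3: D(3) = 3(3 + 7/15) = 52/5; numerator = -3(2355/1628) + 1(-45/22) = -945/148; a_3 = (-945/148)/(52/5) = -4725/7696
  n = 4: D(4) = 4(4 + 7/15) = 268/15; numerator = -3(-4725/7696) + 1(2355/1628) = 278385/84656; a_4 = (278385/84656)/(268/15) = 62325/338624

r = 9/5; a_0 = 1; a_1 = -45/22; a_2 = 2355/1628; a_3 = -4725/7696; a_4 = 62325/338624


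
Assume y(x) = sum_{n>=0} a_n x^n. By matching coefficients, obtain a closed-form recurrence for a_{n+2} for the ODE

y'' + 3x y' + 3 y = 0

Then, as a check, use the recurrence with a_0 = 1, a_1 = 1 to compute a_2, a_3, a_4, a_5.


Substitute y = sum_n a_n x^n.
y''(x) has coefficient (n+2)(n+1) a_{n+2} at x^n;
3 x y'(x) has coefficient 3 n a_n at x^n (shift);
3 y(x) has coefficient 3 a_n at x^n.
Matching x^n: (n+2)(n+1) a_{n+2} + (3n + 3) a_n = 0.
Thus a_{n+2} = (-3n - 3) / ((n+1)(n+2)) * a_n.

Check with a_0 = 1, a_1 = 1 (apply the recurrence for n = 0, 1, 2, 3): a_0 = 1, a_1 = 1, a_2 = -3/2, a_3 = -1, a_4 = 9/8, a_5 = 3/5.

a_(n+2) = (-3n - 3) / ((n+1)(n+2)) * a_n; check: a_0 = 1, a_1 = 1, a_2 = -3/2, a_3 = -1, a_4 = 9/8, a_5 = 3/5


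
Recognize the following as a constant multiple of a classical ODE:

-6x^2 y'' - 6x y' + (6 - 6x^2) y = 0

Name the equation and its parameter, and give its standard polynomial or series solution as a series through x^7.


All three coefficients share the factor -6; dividing through by -6 gives  x^2 y'' + x y' + (x^2 - 1) y = 0.
This matches the Bessel equation x^2 y'' + x y' + (x^2 - nu^2) y = 0 with nu^2 = 1, so nu = 1; the solution bounded at x = 0 is J_1(x).
Frobenius at x = 0: indicial roots ±nu; for r = nu the recurrence k(k + 2nu) c_k = -c_{k-2} gives the standard series J_nu(x) = sum_{k>=0} (-1)^k / (k! (k+nu)!) (x/2)^(2k+nu). Evaluate the first 4 terms:
  k = 0: (-1)^0 / (0! * 1! * 2^1) x^1 = 1/(1*1*2) x^1 = (1/2) x^1
  k = 1: (-1)^1 / (1! * 2! * 2^3) x^3 = -1/(1*2*8) x^3 = (-1/16) x^3
  k = 2: (-1)^2 / (2! * 3! * 2^5) x^5 = 1/(2*6*32) x^5 = (1/384) x^5
  k = 3: (-1)^3 / (3! * 4! * 2^7) x^7 = -1/(6*24*128) x^7 = (-1/18432) x^7
Hence J_1(x) = -x^7/18432 + x^5/384 - x^3/16 + x/2 + ....

J_1(x); series = -x^7/18432 + x^5/384 - x^3/16 + x/2


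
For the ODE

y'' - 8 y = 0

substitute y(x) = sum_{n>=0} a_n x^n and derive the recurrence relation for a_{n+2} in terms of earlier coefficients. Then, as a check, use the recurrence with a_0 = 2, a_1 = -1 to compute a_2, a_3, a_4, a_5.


Substitute y = sum_n a_n x^n into y'' + (const) y = 0.
y''(x) = sum_{n>=0} (n+2)(n+1) a_{n+2} x^n.
The ODE becomes sum_n [(n+2)(n+1) a_{n+2} - 8 a_n] x^n = 0.
Setting each coefficient to zero gives the recurrence:
  (n+2)(n+1) a_{n+2} - 8 a_n = 0,
  a_{n+2} = 8 / ((n+1)(n+2)) a_n.

Check with a_0 = 2, a_1 = -1 (apply the recurrence for n = 0, 1, 2, 3): a_0 = 2, a_1 = -1, a_2 = 8, a_3 = -4/3, a_4 = 16/3, a_5 = -8/15.

a_{n+2} = 8/((n+1)(n+2)) * a_n; check: a_0 = 2, a_1 = -1, a_2 = 8, a_3 = -4/3, a_4 = 16/3, a_5 = -8/15


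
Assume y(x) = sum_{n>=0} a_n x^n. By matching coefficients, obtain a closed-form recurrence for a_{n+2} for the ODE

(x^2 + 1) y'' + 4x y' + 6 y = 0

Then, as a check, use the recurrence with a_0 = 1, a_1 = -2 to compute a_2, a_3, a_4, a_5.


Substitute y = sum_n a_n x^n.
(1 + 1 x^2) y'' contributes (n+2)(n+1) a_{n+2} + n(n-1) a_n at x^n.
4 x y'(x) contributes 4 n a_n at x^n.
6 y(x) contributes 6 a_n at x^n.
Matching x^n: (n+2)(n+1) a_{n+2} + (n(n-1) + 4 n + 6) a_n = 0.
Thus a_{n+2} = (-n(n-1) - 4 n - 6) / ((n+1)(n+2)) * a_n.

Check with a_0 = 1, a_1 = -2 (apply the recurrence for n = 0, 1, 2, 3): a_0 = 1, a_1 = -2, a_2 = -3, a_3 = 10/3, a_4 = 4, a_5 = -4.

a_(n+2) = (-n(n-1) - 4 n - 6) / ((n+1)(n+2)) * a_n; check: a_0 = 1, a_1 = -2, a_2 = -3, a_3 = 10/3, a_4 = 4, a_5 = -4


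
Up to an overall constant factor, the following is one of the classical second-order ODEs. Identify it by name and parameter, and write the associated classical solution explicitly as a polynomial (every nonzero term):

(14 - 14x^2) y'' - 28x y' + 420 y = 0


All three coefficients share the factor 14; dividing through by 14 gives  (1 - x^2) y'' - 2x y' + 30 y = 0.
This matches the Legendre equation (1 - x^2) y'' - 2x y' + n(n+1) y = 0 (note the -2x y' term) with n(n+1) = 30, so n = 5; the polynomial solution is P_5(x).
With y = sum_k a_k x^k, matching x^k gives (k+2)(k+1) a_{k+2} = [k(k+1) - n(n+1)] a_k = (k - 5)(k + 6) a_k. The right side vanishes at k = 5, so the series with the parity of 5 terminates at degree 5.
Standard normalization (P_n(1) = 1): leading coefficient (2n)!/(2^n (n!)^2) = 3628800/(32*14400) = 63/8, so a_5 = 63/8. Work downward with a_k = (k+1)(k+2) a_{k+2} / ((k - 5)(k + 6)):
  a_3 = (4)(5)(63/8) / ((3 - 5)(3 + 6)) = (315/2)/(-18) = -35/4
  a_1 = (2)(3)(-35/4) / ((1 - 5)(1 + 6)) = (-105/2)/(-28) = 15/8
Hence P_5(x) = 63 x^5/8 - 35 x^3/4 + 15 x/8.

P_5(x); series = 63 x^5/8 - 35 x^3/4 + 15 x/8


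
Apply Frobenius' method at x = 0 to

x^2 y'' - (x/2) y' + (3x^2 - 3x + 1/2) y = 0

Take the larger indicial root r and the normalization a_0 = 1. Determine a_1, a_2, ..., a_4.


Write in Frobenius form y'' + (p(x)/x) y' + (q(x)/x^2) y = 0:
  p(x) = -1/2,  q(x) = 3x^2 - 3x + 1/2.
Indicial equation: r(r-1) + (-1/2) r + (1/2) = 0 -> roots r_1 = 1, r_2 = 1/2.
Take r = r_1 = 1. Let y(x) = x^r sum_{n>=0} a_n x^n with a_0 = 1.
Substitute y = x^r sum a_n x^n and match x^{r+n}. The recurrence is
  D(n) a_n - 3 a_{n-1} + 3 a_{n-2} = 0,  where D(n) = (r+n)(r+n-1) + (-1/2)(r+n) + (1/2).
  a_n = [3 a_{n-1} - 3 a_{n-2}] / D(n).
Since the indicial polynomial factors as (r - r_1)(r - r_2), D(n) = (r_1 + n - r_1)(r_1 + n - r_2) = n(n + 1/2).
Evaluating step by step (a_0 = 1):
  n = 1: D(1) = 1(1 + 1/2) = 3/2; numerator = 3(1) = 3; a_1 = (3)/(3/2) = 2
  n = 2: D(2) = 2(2 + 1/2) = 5; numerator = 3(2) - 3(1) = 3; a_2 = (3)/(5) = 3/5
  n = 3: D(3) = 3(3 + 1/2) = 21/2; numerator = 3(3/5) - 3(2) = -21/5; a_3 = (-21/5)/(21/2) = -2/5
  n = 4: D(4) = 4(4 + 1/2) = 18; numerator = 3(-2/5) - 3(3/5) = -3; a_4 = (-3)/(18) = -1/6

r = 1; a_0 = 1; a_1 = 2; a_2 = 3/5; a_3 = -2/5; a_4 = -1/6


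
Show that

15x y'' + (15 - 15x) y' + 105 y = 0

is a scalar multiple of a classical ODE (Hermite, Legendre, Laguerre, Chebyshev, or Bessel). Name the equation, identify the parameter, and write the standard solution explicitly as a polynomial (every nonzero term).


All three coefficients share the factor 15; dividing through by 15 gives  x y'' + (1 - x) y' + 7 y = 0.
This matches the Laguerre equation x y'' + (1 - x) y' + n y = 0 with n = 7; the polynomial solution is L_7(x).
With y = sum_k a_k x^k, matching x^k gives (k+1)k a_{k+1} + (k+1) a_{k+1} - k a_k + n a_k = 0, i.e. (k+1)^2 a_{k+1} = (k - n) a_k = (k - 7) a_k. The right side vanishes at k = 7, so the series terminates at degree 7.
Standard normalization L_n(0) = 1 gives a_0 = 1. Work upward with a_{k+1} = (k - 7) a_k / (k+1)^2:
  a_1 = (0 - 7)(1) / 1^2 = -7/1 = -7
  a_2 = (1 - 7)(-7) / 2^2 = 42/4 = 21/2
  a_3 = (2 - 7)(21/2) / 3^2 = (-105/2)/9 = -35/6
  a_4 = (3 - 7)(-35/6) / 4^2 = (70/3)/16 = 35/24
  a_5 = (4 - 7)(35/24) / 5^2 = (-35/8)/25 = -7/40
  a_6 = (5 - 7)(-7/40) / 6^2 = (7/20)/36 = 7/720
  a_7 = (6 - 7)(7/720) / 7^2 = (-7/720)/49 = -1/5040
Hence L_7(x) = -x^7/5040 + 7 x^6/720 - 7 x^5/40 + 35 x^4/24 - 35 x^3/6 + 21 x^2/2 - 7 x + 1.

L_7(x); series = -x^7/5040 + 7 x^6/720 - 7 x^5/40 + 35 x^4/24 - 35 x^3/6 + 21 x^2/2 - 7 x + 1


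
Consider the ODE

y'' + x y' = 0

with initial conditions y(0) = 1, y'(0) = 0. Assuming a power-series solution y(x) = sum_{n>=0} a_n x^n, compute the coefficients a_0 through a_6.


Ansatz: y(x) = sum_{n>=0} a_n x^n, so y'(x) = sum_{n>=1} n a_n x^(n-1) and y''(x) = sum_{n>=2} n(n-1) a_n x^(n-2).
Substitute into P(x) y'' + Q(x) y' + R(x) y = 0 with P(x) = 1, Q(x) = x, R(x) = 0, and match powers of x.
Initial conditions: a_0 = 1, a_1 = 0.
Setting the coefficient of each power of x to zero and solving order by order (substituting the coefficients already found):
  x^0: 2 a_2 = 0  ->  a_2 = 0
  x^1: 6 a_3 + a_1 = 0  ->  6 a_3 = -a_1 = 0  ->  a_3 = 0
  x^2: 12 a_4 + 2 a_2 = 0  ->  12 a_4 = -2 a_2 = 0  ->  a_4 = 0
  x^3: 20 a_5 + 3 a_3 = 0  ->  20 a_5 = -3 a_3 = 0  ->  a_5 = 0
  x^4: 30 a_6 + 4 a_4 = 0  ->  30 a_6 = -4 a_4 = 0  ->  a_6 = 0
Truncated series: y(x) = 1 + O(x^7).

a_0 = 1; a_1 = 0; a_2 = 0; a_3 = 0; a_4 = 0; a_5 = 0; a_6 = 0


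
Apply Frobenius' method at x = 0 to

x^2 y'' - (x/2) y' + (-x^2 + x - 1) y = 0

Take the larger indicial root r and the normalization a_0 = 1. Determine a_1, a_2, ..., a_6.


Write in Frobenius form y'' + (p(x)/x) y' + (q(x)/x^2) y = 0:
  p(x) = -1/2,  q(x) = -x^2 + x - 1.
Indicial equation: r(r-1) + (-1/2) r + (-1) = 0 -> roots r_1 = 2, r_2 = -1/2.
Take r = r_1 = 2. Let y(x) = x^r sum_{n>=0} a_n x^n with a_0 = 1.
Substitute y = x^r sum a_n x^n and match x^{r+n}. The recurrence is
  D(n) a_n + 1 a_{n-1} - 1 a_{n-2} = 0,  where D(n) = (r+n)(r+n-1) + (-1/2)(r+n) + (-1).
  a_n = [-1 a_{n-1} + 1 a_{n-2}] / D(n).
Since the indicial polynomial factors as (r - r_1)(r - r_2), D(n) = (r_1 + n - r_1)(r_1 + n - r_2) = n(n + 5/2).
Evaluating step by step (a_0 = 1):
  n = 1: D(1) = 1(1 + 5/2) = 7/2; numerator = -1(1) = -1; a_1 = (-1)/(7/2) = -2/7
  n = 2: D(2) = 2(2 + 5/2) = 9; numerator = -1(-2/7) + 1(1) = 9/7; a_2 = (9/7)/(9) = 1/7
  n = 3: D(3) = 3(3 + 5/2) = 33/2; numerator = -1(1/7) + 1(-2/7) = -3/7; a_3 = (-3/7)/(33/2) = -2/77
  n = 4: D(4) = 4(4 + 5/2) = 26; numerator = -1(-2/77) + 1(1/7) = 13/77; a_4 = (13/77)/(26) = 1/154
  n = 5: D(5) = 5(5 + 5/2) = 75/2; numerator = -1(1/154) + 1(-2/77) = -5/154; a_5 = (-5/154)/(75/2) = -1/1155
  n = 6: D(6) = 6(6 + 5/2) = 51; numerator = -1(-1/1155) + 1(1/154) = 17/2310; a_6 = (17/2310)/(51) = 1/6930

r = 2; a_0 = 1; a_1 = -2/7; a_2 = 1/7; a_3 = -2/77; a_4 = 1/154; a_5 = -1/1155; a_6 = 1/6930


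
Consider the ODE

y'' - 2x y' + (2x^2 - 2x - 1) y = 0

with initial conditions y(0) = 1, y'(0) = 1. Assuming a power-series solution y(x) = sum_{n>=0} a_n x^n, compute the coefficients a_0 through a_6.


Ansatz: y(x) = sum_{n>=0} a_n x^n, so y'(x) = sum_{n>=1} n a_n x^(n-1) and y''(x) = sum_{n>=2} n(n-1) a_n x^(n-2).
Substitute into P(x) y'' + Q(x) y' + R(x) y = 0 with P(x) = 1, Q(x) = -2x, R(x) = 2x^2 - 2x - 1, and match powers of x.
Initial conditions: a_0 = 1, a_1 = 1.
Setting the coefficient of each power of x to zero and solving order by order (substituting the coefficients already found):
  x^0: 2 a_2 - a_0 = 0  ->  2 a_2 = a_0 = 1  ->  a_2 = 1/2
  x^1: 6 a_3 - 3 a_1 - 2 a_0 = 0  ->  6 a_3 = 3 a_1 + 2 a_0 = 5  ->  a_3 = 5/6
  x^2: 12 a_4 - 5 a_2 - 2 a_1 + 2 a_0 = 0  ->  12 a_4 = 5 a_2 + 2 a_1 - 2 a_0 = 5/2  ->  a_4 = 5/24
  x^3: 20 a_5 - 7 a_3 - 2 a_2 + 2 a_1 = 0  ->  20 a_5 = 7 a_3 + 2 a_2 - 2 a_1 = 29/6  ->  a_5 = 29/120
  x^4: 30 a_6 - 9 a_4 - 2 a_3 + 2 a_2 = 0  ->  30 a_6 = 9 a_4 + 2 a_3 - 2 a_2 = 61/24  ->  a_6 = 61/720
Truncated series: y(x) = 1 + x + (1/2) x^2 + (5/6) x^3 + (5/24) x^4 + (29/120) x^5 + (61/720) x^6 + O(x^7).

a_0 = 1; a_1 = 1; a_2 = 1/2; a_3 = 5/6; a_4 = 5/24; a_5 = 29/120; a_6 = 61/720


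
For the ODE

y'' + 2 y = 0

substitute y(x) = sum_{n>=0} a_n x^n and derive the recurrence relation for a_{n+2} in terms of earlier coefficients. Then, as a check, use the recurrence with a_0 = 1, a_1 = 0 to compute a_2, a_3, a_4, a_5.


Substitute y = sum_n a_n x^n into y'' + (const) y = 0.
y''(x) = sum_{n>=0} (n+2)(n+1) a_{n+2} x^n.
The ODE becomes sum_n [(n+2)(n+1) a_{n+2} + 2 a_n] x^n = 0.
Setting each coefficient to zero gives the recurrence:
  (n+2)(n+1) a_{n+2} + 2 a_n = 0,
  a_{n+2} = -2 / ((n+1)(n+2)) a_n.

Check with a_0 = 1, a_1 = 0 (apply the recurrence for n = 0, 1, 2, 3): a_0 = 1, a_1 = 0, a_2 = -1, a_3 = 0, a_4 = 1/6, a_5 = 0.

a_{n+2} = -2/((n+1)(n+2)) * a_n; check: a_0 = 1, a_1 = 0, a_2 = -1, a_3 = 0, a_4 = 1/6, a_5 = 0


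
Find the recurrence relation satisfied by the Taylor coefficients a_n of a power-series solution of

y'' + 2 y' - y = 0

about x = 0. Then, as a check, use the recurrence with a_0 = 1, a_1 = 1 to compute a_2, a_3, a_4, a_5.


Substitute y = sum_n a_n x^n.
y''(x) has coefficient (n+2)(n+1) a_{n+2} at x^n;
2 y'(x) has coefficient 2 (n+1) a_{n+1} at x^n;
-y(x) has coefficient -1 a_n at x^n.
Matching x^n: (n+2)(n+1) a_{n+2} + 2 (n+1) a_{n+1} - 1 a_n = 0.
Thus a_{n+2} = [-2 (n+1) a_{n+1} + 1 a_n] / ((n+1)(n+2)).

Check with a_0 = 1, a_1 = 1 (apply the recurrence for n = 0, 1, 2, 3): a_0 = 1, a_1 = 1, a_2 = -1/2, a_3 = 1/2, a_4 = -7/24, a_5 = 17/120.

a_(n+2) = [-2 (n+1) a_(n+1) + 1 a_n] / ((n+1)(n+2)); check: a_0 = 1, a_1 = 1, a_2 = -1/2, a_3 = 1/2, a_4 = -7/24, a_5 = 17/120


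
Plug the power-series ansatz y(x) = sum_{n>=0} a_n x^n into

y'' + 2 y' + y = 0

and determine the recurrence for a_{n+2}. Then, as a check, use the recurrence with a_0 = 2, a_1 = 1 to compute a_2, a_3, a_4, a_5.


Substitute y = sum_n a_n x^n.
y''(x) has coefficient (n+2)(n+1) a_{n+2} at x^n;
2 y'(x) has coefficient 2 (n+1) a_{n+1} at x^n;
y(x) has coefficient 1 a_n at x^n.
Matching x^n: (n+2)(n+1) a_{n+2} + 2 (n+1) a_{n+1} + 1 a_n = 0.
Thus a_{n+2} = [-2 (n+1) a_{n+1} - 1 a_n] / ((n+1)(n+2)).

Check with a_0 = 2, a_1 = 1 (apply the recurrence for n = 0, 1, 2, 3): a_0 = 2, a_1 = 1, a_2 = -2, a_3 = 7/6, a_4 = -5/12, a_5 = 13/120.

a_(n+2) = [-2 (n+1) a_(n+1) - 1 a_n] / ((n+1)(n+2)); check: a_0 = 2, a_1 = 1, a_2 = -2, a_3 = 7/6, a_4 = -5/12, a_5 = 13/120
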